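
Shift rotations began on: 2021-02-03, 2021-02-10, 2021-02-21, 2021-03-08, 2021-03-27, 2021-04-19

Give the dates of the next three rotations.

2021-05-16, 2021-06-16, 2021-07-21

Gaps: 7, 11, 15, 19, 23 days — each gap is 4 larger than the previous one.
Next gap: 27 days. 2021-04-19 + 27 days = 2021-05-16.
Next gap: 31 days. 2021-05-16 + 31 days = 2021-06-16.
Next gap: 35 days. 2021-06-16 + 35 days = 2021-07-21.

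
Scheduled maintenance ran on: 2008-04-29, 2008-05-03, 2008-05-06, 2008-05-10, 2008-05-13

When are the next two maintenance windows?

2008-05-17, 2008-05-20

Gaps: 4, 3, 4, 3 days — not constant, but cyclic with period 2.
The events fall on every Tuesday and Saturday.
The following Saturday is 2008-05-17.
Next Tuesday: 2008-05-20.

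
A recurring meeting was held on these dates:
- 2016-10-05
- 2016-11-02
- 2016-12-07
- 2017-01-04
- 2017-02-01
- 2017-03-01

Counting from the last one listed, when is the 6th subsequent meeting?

2017-09-06

These are Wednesdays at 28- or 35-day spacing (28, 35, 28, 28, 28).
The pattern: 1st Wednesday of the month.
1st Wednesday of April 2017: 2017-04-05.
May 2017 — 1st Wednesday is 2017-05-03.
June 2017 — 1st Wednesday is 2017-06-07.
1st Wednesday of July 2017: 2017-07-05.
August 2017 — 1st Wednesday is 2017-08-02.
1st Wednesday of September 2017: 2017-09-06.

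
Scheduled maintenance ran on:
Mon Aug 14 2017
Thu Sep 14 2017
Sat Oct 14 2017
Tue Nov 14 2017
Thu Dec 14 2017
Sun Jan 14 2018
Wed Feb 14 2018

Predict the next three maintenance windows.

The day-of-month is always 14 (31, 30, 31, 30, 31, 31 days between events).
So this recurs on the 14th of each month.
March 2018: Wed Mar 14 2018.
Next: April 2018 → Sat Apr 14 2018.
Next: May 2018 → Mon May 14 2018.

Wed Mar 14 2018, Sat Apr 14 2018, Mon May 14 2018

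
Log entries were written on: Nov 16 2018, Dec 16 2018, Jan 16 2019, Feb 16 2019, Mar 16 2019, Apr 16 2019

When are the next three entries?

Each date is the 16th; the gaps (30, 31, 31, 28, 31) track the month lengths.
The rule is the 16th of each month.
May 2019: May 16 2019.
Next: June 2019 → Jun 16 2019.
Next: July 2019 → Jul 16 2019.

May 16 2019, Jun 16 2019, Jul 16 2019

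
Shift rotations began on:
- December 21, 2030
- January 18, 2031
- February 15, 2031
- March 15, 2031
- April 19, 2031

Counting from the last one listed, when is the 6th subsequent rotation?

October 18, 2031

All dates are Saturdays, 28, 28, 28, 35 days apart.
Specifically, the 3rd Saturday of each month.
May 2031 — 3rd Saturday is May 17, 2031.
June 2031 — 3rd Saturday is June 21, 2031.
July 2031 — 3rd Saturday is July 19, 2031.
3rd Saturday of August 2031: August 16, 2031.
3rd Saturday of September 2031: September 20, 2031.
October 2031 — 3rd Saturday is October 18, 2031.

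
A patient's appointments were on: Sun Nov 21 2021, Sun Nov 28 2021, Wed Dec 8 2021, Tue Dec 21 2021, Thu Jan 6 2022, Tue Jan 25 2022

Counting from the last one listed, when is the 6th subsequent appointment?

Thu Jul 21 2022

The spacing grows by 3 each time: 7, 10, 13, 16, 19 days.
Next gap: 22 days. Tue Jan 25 2022 + 22 days = Wed Feb 16 2022.
Next gap: 25 days. Wed Feb 16 2022 + 25 days = Sun Mar 13 2022.
Next gap: 28 days. Sun Mar 13 2022 + 28 days = Sun Apr 10 2022.
Next gap: 31 days. Sun Apr 10 2022 + 31 days = Wed May 11 2022.
Next gap: 34 days. Wed May 11 2022 + 34 days = Tue Jun 14 2022.
Next gap: 37 days. Tue Jun 14 2022 + 37 days = Thu Jul 21 2022.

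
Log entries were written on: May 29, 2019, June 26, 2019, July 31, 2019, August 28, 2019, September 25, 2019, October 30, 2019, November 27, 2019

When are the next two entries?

December 25, 2019; January 29, 2020

Every date is a Wednesday; gaps 28, 35, 28, 28, 35, 28 days.
Each is the last Wednesday of its month (at least one falls on the 29th or later, ruling out '4th Wednesday').
December 2019 ends with Wednesday December 25, 2019.
January 2020 ends with Wednesday January 29, 2020.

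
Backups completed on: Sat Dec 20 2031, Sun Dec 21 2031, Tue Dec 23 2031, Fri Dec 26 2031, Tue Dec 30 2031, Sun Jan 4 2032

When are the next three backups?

Sat Jan 10 2032, Sat Jan 17 2032, Sun Jan 25 2032

Gaps: 1, 2, 3, 4, 5 days — each gap is 1 larger than the previous one.
Next gap: 6 days. Sun Jan 4 2032 + 6 days = Sat Jan 10 2032.
Next gap: 7 days. Sat Jan 10 2032 + 7 days = Sat Jan 17 2032.
Next gap: 8 days. Sat Jan 17 2032 + 8 days = Sun Jan 25 2032.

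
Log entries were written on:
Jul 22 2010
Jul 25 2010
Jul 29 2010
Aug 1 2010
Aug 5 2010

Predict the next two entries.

Every event lands on a Thursday or Sunday (gaps cycle 3, 4, 3, 4).
So the schedule is: every Thursday and Sunday.
Next Sunday: Aug 8 2010.
The following Thursday is Aug 12 2010.

Aug 8 2010, Aug 12 2010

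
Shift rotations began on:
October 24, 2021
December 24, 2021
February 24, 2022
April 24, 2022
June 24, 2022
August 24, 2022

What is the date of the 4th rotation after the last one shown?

Gaps: 61, 62, 59, 61, 61 days — not constant. Every event is on the 24th of the month.
Pattern: the 24th of every 2 months.
Next: October 2022 → October 24, 2022.
December 2022: December 24, 2022.
February 2023: February 24, 2023.
Next: April 2023 → April 24, 2023.

April 24, 2023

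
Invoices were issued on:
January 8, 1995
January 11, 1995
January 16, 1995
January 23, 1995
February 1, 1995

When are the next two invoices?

The spacing grows by 2 each time: 3, 5, 7, 9 days.
Next gap: 11 days. February 1, 1995 + 11 days = February 12, 1995.
Next gap: 13 days. February 12, 1995 + 13 days = February 25, 1995.

February 12, 1995; February 25, 1995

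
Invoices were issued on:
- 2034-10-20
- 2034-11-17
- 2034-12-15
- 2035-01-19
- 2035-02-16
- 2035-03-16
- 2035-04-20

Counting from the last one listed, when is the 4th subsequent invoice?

These are Fridays at 28- or 35-day spacing (28, 28, 35, 28, 28, 35).
The pattern: 3rd Friday of the month.
May 2035 — 3rd Friday is 2035-05-18.
3rd Friday of June 2035: 2035-06-15.
July 2035 — 3rd Friday is 2035-07-20.
August 2035 — 3rd Friday is 2035-08-17.

2035-08-17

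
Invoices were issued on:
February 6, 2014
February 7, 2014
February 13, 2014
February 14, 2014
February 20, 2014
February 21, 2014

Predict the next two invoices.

February 27, 2014; February 28, 2014

Gaps: 1, 6, 1, 6, 1 days — not constant, but cyclic with period 2.
The events fall on every Thursday and Friday.
Next Thursday: February 27, 2014.
The following Friday is February 28, 2014.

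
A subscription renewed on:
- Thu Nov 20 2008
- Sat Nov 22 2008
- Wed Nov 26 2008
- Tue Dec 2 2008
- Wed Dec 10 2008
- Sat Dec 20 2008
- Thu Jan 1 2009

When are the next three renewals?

Thu Jan 15 2009, Sat Jan 31 2009, Wed Feb 18 2009

Gaps: 2, 4, 6, 8, 10, 12 days — each gap is 2 larger than the previous one.
Next gap: 14 days. Thu Jan 1 2009 + 14 days = Thu Jan 15 2009.
Next gap: 16 days. Thu Jan 15 2009 + 16 days = Sat Jan 31 2009.
Next gap: 18 days. Sat Jan 31 2009 + 18 days = Wed Feb 18 2009.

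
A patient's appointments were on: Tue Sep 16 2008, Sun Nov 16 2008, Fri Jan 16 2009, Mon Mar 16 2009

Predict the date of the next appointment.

Gaps: 61, 61, 59 days — not constant. Every event is on the 16th of the month.
Pattern: the 16th of every 2 months.
Next: May 2009 → Sat May 16 2009.

Sat May 16 2009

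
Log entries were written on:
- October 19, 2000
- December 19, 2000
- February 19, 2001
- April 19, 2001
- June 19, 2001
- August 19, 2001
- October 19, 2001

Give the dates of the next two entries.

Gaps: 61, 62, 59, 61, 61, 61 days — not constant. Every event is on the 19th of the month.
Pattern: the 19th of every 2 months.
December 2001: December 19, 2001.
February 2002: February 19, 2002.

December 19, 2001; February 19, 2002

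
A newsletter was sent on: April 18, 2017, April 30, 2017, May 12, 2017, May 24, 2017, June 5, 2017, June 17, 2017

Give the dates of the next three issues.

Every event comes 12 days after the last (12, 12, 12, 12, 12).
June 17, 2017 + 12 days = June 29, 2017.
June 29, 2017 + 12 days = July 11, 2017.
July 11, 2017 + 12 days = July 23, 2017.

June 29, 2017; July 11, 2017; July 23, 2017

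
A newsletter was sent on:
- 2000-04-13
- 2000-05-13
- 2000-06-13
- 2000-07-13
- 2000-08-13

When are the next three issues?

The day-of-month is always 13 (30, 31, 30, 31 days between events).
So this recurs on the 13th of each month.
Next: September 2000 → 2000-09-13.
Next: October 2000 → 2000-10-13.
November 2000: 2000-11-13.

2000-09-13, 2000-10-13, 2000-11-13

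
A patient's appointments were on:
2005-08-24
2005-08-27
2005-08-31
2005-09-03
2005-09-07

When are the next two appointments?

2005-09-10, 2005-09-14

Gaps: 3, 4, 3, 4 days — not constant, but cyclic with period 2.
The events fall on every Wednesday and Saturday.
The following Saturday is 2005-09-10.
Next Wednesday: 2005-09-14.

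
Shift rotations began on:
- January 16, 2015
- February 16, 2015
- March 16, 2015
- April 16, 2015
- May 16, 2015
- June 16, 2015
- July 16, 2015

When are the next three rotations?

August 16, 2015; September 16, 2015; October 16, 2015

Each date is the 16th; the gaps (31, 28, 31, 30, 31, 30) track the month lengths.
The rule is the 16th of each month.
Next: August 2015 → August 16, 2015.
September 2015: September 16, 2015.
October 2015: October 16, 2015.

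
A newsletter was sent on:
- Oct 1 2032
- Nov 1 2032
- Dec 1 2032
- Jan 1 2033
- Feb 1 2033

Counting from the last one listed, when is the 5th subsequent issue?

Gaps: 31, 30, 31, 31 days — not constant. Every event is on the 1st of the month.
Pattern: the 1st of each month.
Next: March 2033 → Mar 1 2033.
April 2033: Apr 1 2033.
May 2033: May 1 2033.
June 2033: Jun 1 2033.
July 2033: Jul 1 2033.

Jul 1 2033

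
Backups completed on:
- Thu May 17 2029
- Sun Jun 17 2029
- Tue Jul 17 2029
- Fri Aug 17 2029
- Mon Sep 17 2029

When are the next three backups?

Wed Oct 17 2029, Sat Nov 17 2029, Mon Dec 17 2029

Each date is the 17th; the gaps (31, 30, 31, 31) track the month lengths.
The rule is the 17th of each month.
Next: October 2029 → Wed Oct 17 2029.
Next: November 2029 → Sat Nov 17 2029.
Next: December 2029 → Mon Dec 17 2029.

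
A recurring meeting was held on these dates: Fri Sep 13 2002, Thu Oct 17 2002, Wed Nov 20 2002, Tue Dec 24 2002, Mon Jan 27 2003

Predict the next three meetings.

Every event comes 34 days after the last (34, 34, 34, 34).
Mon Jan 27 2003 + 34 days = Sun Mar 2 2003.
Sun Mar 2 2003 + 34 days = Sat Apr 5 2003.
Sat Apr 5 2003 + 34 days = Fri May 9 2003.

Sun Mar 2 2003, Sat Apr 5 2003, Fri May 9 2003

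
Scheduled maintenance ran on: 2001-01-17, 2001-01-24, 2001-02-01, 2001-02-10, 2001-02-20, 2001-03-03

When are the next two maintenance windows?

2001-03-15, 2001-03-28

Gaps: 7, 8, 9, 10, 11 days — each gap is 1 larger than the previous one.
Next gap: 12 days. 2001-03-03 + 12 days = 2001-03-15.
Next gap: 13 days. 2001-03-15 + 13 days = 2001-03-28.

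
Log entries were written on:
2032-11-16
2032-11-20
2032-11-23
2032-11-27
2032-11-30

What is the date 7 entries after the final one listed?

2032-12-25

The gap pattern 4, 3, 4, 3 repeats every 2 events.
These are the Tuesdays and Saturdays of each week.
Next Saturday: 2032-12-04.
The following Tuesday is 2032-12-07.
The following Saturday is 2032-12-11.
Next Tuesday: 2032-12-14.
Next Saturday: 2032-12-18.
Next Tuesday: 2032-12-21.
Next Saturday: 2032-12-25.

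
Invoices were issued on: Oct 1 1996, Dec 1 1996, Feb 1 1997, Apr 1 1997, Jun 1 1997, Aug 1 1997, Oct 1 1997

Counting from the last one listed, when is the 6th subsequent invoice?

Oct 1 1998

Each date is the 1st; the gaps (61, 62, 59, 61, 61, 61) track the month lengths.
The rule is the 1st of every 2 months.
December 1997: Dec 1 1997.
February 1998: Feb 1 1998.
Next: April 1998 → Apr 1 1998.
Next: June 1998 → Jun 1 1998.
Next: August 1998 → Aug 1 1998.
Next: October 1998 → Oct 1 1998.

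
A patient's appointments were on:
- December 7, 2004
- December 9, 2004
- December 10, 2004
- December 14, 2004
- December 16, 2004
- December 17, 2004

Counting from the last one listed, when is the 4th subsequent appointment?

December 28, 2004

Gaps: 2, 1, 4, 2, 1 days — not constant, but cyclic with period 3.
The events fall on every Tuesday, Thursday and Friday.
The following Tuesday is December 21, 2004.
Next Thursday: December 23, 2004.
Next Friday: December 24, 2004.
Next Tuesday: December 28, 2004.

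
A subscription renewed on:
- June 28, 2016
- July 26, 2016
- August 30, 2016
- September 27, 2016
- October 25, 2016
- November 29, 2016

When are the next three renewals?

These are Tuesdays with 28, 35, 28, 28, 35-day gaps.
Each is the final Tuesday of its month — August 30, 2016 is past the 28th, so '4th Tuesday' doesn't fit.
December 2016 ends with Tuesday December 27, 2016.
January 2017 ends with Tuesday January 31, 2017.
Last Tuesday of February 2017: February 28, 2017.

December 27, 2016; January 31, 2017; February 28, 2017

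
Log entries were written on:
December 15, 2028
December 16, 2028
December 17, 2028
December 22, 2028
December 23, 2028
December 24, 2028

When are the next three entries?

December 29, 2028; December 30, 2028; December 31, 2028

Gaps: 1, 1, 5, 1, 1 days — not constant, but cyclic with period 3.
The events fall on every Friday, Saturday and Sunday.
Next Friday: December 29, 2028.
The following Saturday is December 30, 2028.
The following Sunday is December 31, 2028.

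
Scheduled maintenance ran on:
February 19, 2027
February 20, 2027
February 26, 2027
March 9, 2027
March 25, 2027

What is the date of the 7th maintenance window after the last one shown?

Intervals are 1, 6, 11, 16 days — an arithmetic progression with common difference 5.
Next gap: 21 days. March 25, 2027 + 21 days = April 15, 2027.
Next gap: 26 days. April 15, 2027 + 26 days = May 11, 2027.
Next gap: 31 days. May 11, 2027 + 31 days = June 11, 2027.
Next gap: 36 days. June 11, 2027 + 36 days = July 17, 2027.
Next gap: 41 days. July 17, 2027 + 41 days = August 27, 2027.
Next gap: 46 days. August 27, 2027 + 46 days = October 12, 2027.
Next gap: 51 days. October 12, 2027 + 51 days = December 2, 2027.

December 2, 2027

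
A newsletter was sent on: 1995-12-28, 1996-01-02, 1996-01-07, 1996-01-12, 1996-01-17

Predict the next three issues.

Every event comes 5 days after the last (5, 5, 5, 5).
1996-01-17 + 5 days = 1996-01-22.
1996-01-22 + 5 days = 1996-01-27.
1996-01-27 + 5 days = 1996-02-01.

1996-01-22, 1996-01-27, 1996-02-01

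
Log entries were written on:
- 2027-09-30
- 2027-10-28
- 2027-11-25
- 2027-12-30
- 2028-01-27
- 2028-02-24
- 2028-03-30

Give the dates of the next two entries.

2028-04-27, 2028-05-25

All Thursdays; the gaps (28, 28, 35, 28, 28, 35) vary with month length.
This is the last Thursday of each month.
Last Thursday of April 2028: 2028-04-27.
Last Thursday of May 2028: 2028-05-25.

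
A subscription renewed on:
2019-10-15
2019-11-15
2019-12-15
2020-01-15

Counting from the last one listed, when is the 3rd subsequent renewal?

2020-04-15

Each date is the 15th; the gaps (31, 30, 31) track the month lengths.
The rule is the 15th of each month.
February 2020: 2020-02-15.
Next: March 2020 → 2020-03-15.
Next: April 2020 → 2020-04-15.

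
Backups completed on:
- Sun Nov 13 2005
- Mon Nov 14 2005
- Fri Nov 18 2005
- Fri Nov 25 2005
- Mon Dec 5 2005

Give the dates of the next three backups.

Gaps: 1, 4, 7, 10 days — each gap is 3 larger than the previous one.
Next gap: 13 days. Mon Dec 5 2005 + 13 days = Sun Dec 18 2005.
Next gap: 16 days. Sun Dec 18 2005 + 16 days = Tue Jan 3 2006.
Next gap: 19 days. Tue Jan 3 2006 + 19 days = Sun Jan 22 2006.

Sun Dec 18 2005, Tue Jan 3 2006, Sun Jan 22 2006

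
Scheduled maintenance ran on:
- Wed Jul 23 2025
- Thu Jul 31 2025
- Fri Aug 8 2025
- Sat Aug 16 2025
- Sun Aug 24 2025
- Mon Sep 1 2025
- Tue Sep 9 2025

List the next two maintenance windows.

Wed Sep 17 2025, Thu Sep 25 2025

Gaps between consecutive events: 8, 8, 8, 8, 8, 8 days — a constant 8-day interval.
Tue Sep 9 2025 + 8 days = Wed Sep 17 2025.
Wed Sep 17 2025 + 8 days = Thu Sep 25 2025.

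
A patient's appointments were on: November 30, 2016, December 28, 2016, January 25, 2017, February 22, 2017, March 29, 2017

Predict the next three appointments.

April 26, 2017; May 31, 2017; June 28, 2017

These are Wednesdays with 28, 28, 28, 35-day gaps.
Each is the final Wednesday of its month — November 30, 2016 is past the 28th, so '4th Wednesday' doesn't fit.
April 2017 ends with Wednesday April 26, 2017.
Last Wednesday of May 2017: May 31, 2017.
Last Wednesday of June 2017: June 28, 2017.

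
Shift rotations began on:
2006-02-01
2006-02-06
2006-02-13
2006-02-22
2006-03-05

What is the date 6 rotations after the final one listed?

The spacing grows by 2 each time: 5, 7, 9, 11 days.
Next gap: 13 days. 2006-03-05 + 13 days = 2006-03-18.
Next gap: 15 days. 2006-03-18 + 15 days = 2006-04-02.
Next gap: 17 days. 2006-04-02 + 17 days = 2006-04-19.
Next gap: 19 days. 2006-04-19 + 19 days = 2006-05-08.
Next gap: 21 days. 2006-05-08 + 21 days = 2006-05-29.
Next gap: 23 days. 2006-05-29 + 23 days = 2006-06-21.

2006-06-21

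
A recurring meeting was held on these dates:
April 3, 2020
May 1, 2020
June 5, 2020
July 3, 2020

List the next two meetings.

August 7, 2020; September 4, 2020

Gaps: 28, 35, 28 days — a mix of 28 and 35. Every date is a Friday.
Each is the 1st Friday of its month.
August 2020 — 1st Friday is August 7, 2020.
September 2020 — 1st Friday is September 4, 2020.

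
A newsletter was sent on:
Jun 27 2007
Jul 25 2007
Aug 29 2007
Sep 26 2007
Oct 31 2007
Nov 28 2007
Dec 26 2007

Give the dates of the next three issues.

Jan 30 2008, Feb 27 2008, Mar 26 2008

All Wednesdays; the gaps (28, 35, 28, 35, 28, 28) vary with month length.
This is the last Wednesday of each month.
January 2008 ends with Wednesday Jan 30 2008.
Last Wednesday of February 2008: Feb 27 2008.
Last Wednesday of March 2008: Mar 26 2008.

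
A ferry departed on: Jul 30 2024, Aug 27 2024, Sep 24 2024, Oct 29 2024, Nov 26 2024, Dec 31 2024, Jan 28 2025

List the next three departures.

Every date is a Tuesday; gaps 28, 28, 35, 28, 35, 28 days.
Each is the last Tuesday of its month (at least one falls on the 29th or later, ruling out '4th Tuesday').
February 2025 ends with Tuesday Feb 25 2025.
March 2025 ends with Tuesday Mar 25 2025.
April 2025 ends with Tuesday Apr 29 2025.

Feb 25 2025, Mar 25 2025, Apr 29 2025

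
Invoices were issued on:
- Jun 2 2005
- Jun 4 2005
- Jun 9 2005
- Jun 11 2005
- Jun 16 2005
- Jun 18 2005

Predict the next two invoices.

Jun 23 2005, Jun 25 2005

Every event lands on a Thursday or Saturday (gaps cycle 2, 5, 2, 5, 2).
So the schedule is: every Thursday and Saturday.
Next Thursday: Jun 23 2005.
Next Saturday: Jun 25 2005.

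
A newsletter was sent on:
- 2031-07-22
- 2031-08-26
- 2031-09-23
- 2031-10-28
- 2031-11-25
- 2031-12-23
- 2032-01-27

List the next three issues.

2032-02-24, 2032-03-23, 2032-04-27

These are Tuesdays at 28- or 35-day spacing (35, 28, 35, 28, 28, 35).
The pattern: 4th Tuesday of the month.
February 2032 — 4th Tuesday is 2032-02-24.
March 2032 — 4th Tuesday is 2032-03-23.
April 2032 — 4th Tuesday is 2032-04-27.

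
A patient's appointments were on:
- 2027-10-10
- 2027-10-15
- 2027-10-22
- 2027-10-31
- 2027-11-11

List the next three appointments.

Gaps: 5, 7, 9, 11 days — each gap is 2 larger than the previous one.
Next gap: 13 days. 2027-11-11 + 13 days = 2027-11-24.
Next gap: 15 days. 2027-11-24 + 15 days = 2027-12-09.
Next gap: 17 days. 2027-12-09 + 17 days = 2027-12-26.

2027-11-24, 2027-12-09, 2027-12-26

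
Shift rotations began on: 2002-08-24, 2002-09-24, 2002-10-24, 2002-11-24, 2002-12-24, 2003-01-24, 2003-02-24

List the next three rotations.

Each date is the 24th; the gaps (31, 30, 31, 30, 31, 31) track the month lengths.
The rule is the 24th of each month.
Next: March 2003 → 2003-03-24.
Next: April 2003 → 2003-04-24.
May 2003: 2003-05-24.

2003-03-24, 2003-04-24, 2003-05-24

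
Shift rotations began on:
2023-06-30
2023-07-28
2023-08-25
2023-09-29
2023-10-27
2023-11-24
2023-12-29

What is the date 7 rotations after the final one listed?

2024-07-26

All Fridays; the gaps (28, 28, 35, 28, 28, 35) vary with month length.
This is the last Friday of each month.
January 2024 ends with Friday 2024-01-26.
February 2024 ends with Friday 2024-02-23.
Last Friday of March 2024: 2024-03-29.
April 2024 ends with Friday 2024-04-26.
May 2024 ends with Friday 2024-05-31.
June 2024 ends with Friday 2024-06-28.
July 2024 ends with Friday 2024-07-26.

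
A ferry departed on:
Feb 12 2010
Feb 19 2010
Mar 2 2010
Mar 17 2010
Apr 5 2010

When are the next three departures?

The spacing grows by 4 each time: 7, 11, 15, 19 days.
Next gap: 23 days. Apr 5 2010 + 23 days = Apr 28 2010.
Next gap: 27 days. Apr 28 2010 + 27 days = May 25 2010.
Next gap: 31 days. May 25 2010 + 31 days = Jun 25 2010.

Apr 28 2010, May 25 2010, Jun 25 2010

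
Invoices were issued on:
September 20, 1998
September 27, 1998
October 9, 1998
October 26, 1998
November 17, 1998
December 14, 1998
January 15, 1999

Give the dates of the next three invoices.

February 21, 1999; April 4, 1999; May 21, 1999

The spacing grows by 5 each time: 7, 12, 17, 22, 27, 32 days.
Next gap: 37 days. January 15, 1999 + 37 days = February 21, 1999.
Next gap: 42 days. February 21, 1999 + 42 days = April 4, 1999.
Next gap: 47 days. April 4, 1999 + 47 days = May 21, 1999.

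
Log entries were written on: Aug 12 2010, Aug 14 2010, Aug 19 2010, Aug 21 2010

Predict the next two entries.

Gaps: 2, 5, 2 days — not constant, but cyclic with period 2.
The events fall on every Thursday and Saturday.
Next Thursday: Aug 26 2010.
Next Saturday: Aug 28 2010.

Aug 26 2010, Aug 28 2010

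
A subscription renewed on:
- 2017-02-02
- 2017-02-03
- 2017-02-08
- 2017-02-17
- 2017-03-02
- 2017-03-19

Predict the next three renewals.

The spacing grows by 4 each time: 1, 5, 9, 13, 17 days.
Next gap: 21 days. 2017-03-19 + 21 days = 2017-04-09.
Next gap: 25 days. 2017-04-09 + 25 days = 2017-05-04.
Next gap: 29 days. 2017-05-04 + 29 days = 2017-06-02.

2017-04-09, 2017-05-04, 2017-06-02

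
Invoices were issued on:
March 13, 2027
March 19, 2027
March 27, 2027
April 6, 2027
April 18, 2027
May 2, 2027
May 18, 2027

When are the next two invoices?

Gaps: 6, 8, 10, 12, 14, 16 days — each gap is 2 larger than the previous one.
Next gap: 18 days. May 18, 2027 + 18 days = June 5, 2027.
Next gap: 20 days. June 5, 2027 + 20 days = June 25, 2027.

June 5, 2027; June 25, 2027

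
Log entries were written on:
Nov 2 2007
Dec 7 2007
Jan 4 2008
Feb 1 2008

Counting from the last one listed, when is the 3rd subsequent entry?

May 2 2008

Gaps: 35, 28, 28 days — a mix of 28 and 35. Every date is a Friday.
Each is the 1st Friday of its month.
1st Friday of March 2008: Mar 7 2008.
1st Friday of April 2008: Apr 4 2008.
1st Friday of May 2008: May 2 2008.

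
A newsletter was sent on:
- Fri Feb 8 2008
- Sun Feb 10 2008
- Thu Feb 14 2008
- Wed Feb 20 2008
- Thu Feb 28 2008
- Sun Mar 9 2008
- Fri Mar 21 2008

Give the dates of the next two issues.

Fri Apr 4 2008, Sun Apr 20 2008

Intervals are 2, 4, 6, 8, 10, 12 days — an arithmetic progression with common difference 2.
Next gap: 14 days. Fri Mar 21 2008 + 14 days = Fri Apr 4 2008.
Next gap: 16 days. Fri Apr 4 2008 + 16 days = Sun Apr 20 2008.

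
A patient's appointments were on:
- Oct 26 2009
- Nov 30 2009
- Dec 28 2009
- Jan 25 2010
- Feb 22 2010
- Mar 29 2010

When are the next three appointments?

Every date is a Monday; gaps 35, 28, 28, 28, 35 days.
Each is the last Monday of its month (at least one falls on the 29th or later, ruling out '4th Monday').
Last Monday of April 2010: Apr 26 2010.
May 2010 ends with Monday May 31 2010.
June 2010 ends with Monday Jun 28 2010.

Apr 26 2010, May 31 2010, Jun 28 2010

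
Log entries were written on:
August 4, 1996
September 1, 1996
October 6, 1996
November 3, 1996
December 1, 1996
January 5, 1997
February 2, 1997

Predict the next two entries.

March 2, 1997; April 6, 1997

All dates are Sundays, 28, 35, 28, 28, 35, 28 days apart.
Specifically, the 1st Sunday of each month.
March 1997 — 1st Sunday is March 2, 1997.
1st Sunday of April 1997: April 6, 1997.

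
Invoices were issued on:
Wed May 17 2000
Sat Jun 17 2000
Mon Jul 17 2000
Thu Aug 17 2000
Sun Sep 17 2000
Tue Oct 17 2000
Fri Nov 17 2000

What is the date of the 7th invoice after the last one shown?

Sun Jun 17 2001

The day-of-month is always 17 (31, 30, 31, 31, 30, 31 days between events).
So this recurs on the 17th of each month.
Next: December 2000 → Sun Dec 17 2000.
Next: January 2001 → Wed Jan 17 2001.
February 2001: Sat Feb 17 2001.
Next: March 2001 → Sat Mar 17 2001.
April 2001: Tue Apr 17 2001.
May 2001: Thu May 17 2001.
Next: June 2001 → Sun Jun 17 2001.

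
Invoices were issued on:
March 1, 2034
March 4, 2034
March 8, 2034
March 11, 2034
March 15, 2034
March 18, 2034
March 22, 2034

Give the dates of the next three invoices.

Every event lands on a Wednesday or Saturday (gaps cycle 3, 4, 3, 4, 3, 4).
So the schedule is: every Wednesday and Saturday.
Next Saturday: March 25, 2034.
Next Wednesday: March 29, 2034.
Next Saturday: April 1, 2034.

March 25, 2034; March 29, 2034; April 1, 2034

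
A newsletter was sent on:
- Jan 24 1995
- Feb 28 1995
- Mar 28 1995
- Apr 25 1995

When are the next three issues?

All dates are Tuesdays, 35, 28, 28 days apart.
Specifically, the 4th Tuesday of each month.
4th Tuesday of May 1995: May 23 1995.
June 1995 — 4th Tuesday is Jun 27 1995.
4th Tuesday of July 1995: Jul 25 1995.

May 23 1995, Jun 27 1995, Jul 25 1995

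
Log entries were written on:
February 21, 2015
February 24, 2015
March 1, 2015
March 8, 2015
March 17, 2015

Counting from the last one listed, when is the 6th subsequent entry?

Intervals are 3, 5, 7, 9 days — an arithmetic progression with common difference 2.
Next gap: 11 days. March 17, 2015 + 11 days = March 28, 2015.
Next gap: 13 days. March 28, 2015 + 13 days = April 10, 2015.
Next gap: 15 days. April 10, 2015 + 15 days = April 25, 2015.
Next gap: 17 days. April 25, 2015 + 17 days = May 12, 2015.
Next gap: 19 days. May 12, 2015 + 19 days = May 31, 2015.
Next gap: 21 days. May 31, 2015 + 21 days = June 21, 2015.

June 21, 2015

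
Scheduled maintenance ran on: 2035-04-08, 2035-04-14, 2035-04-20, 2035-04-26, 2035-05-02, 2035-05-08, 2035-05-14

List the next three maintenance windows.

2035-05-20, 2035-05-26, 2035-06-01

The spacing is 6, 6, 6, 6, 6, 6 days — always 6 days.
2035-05-14 + 6 days = 2035-05-20.
2035-05-20 + 6 days = 2035-05-26.
2035-05-26 + 6 days = 2035-06-01.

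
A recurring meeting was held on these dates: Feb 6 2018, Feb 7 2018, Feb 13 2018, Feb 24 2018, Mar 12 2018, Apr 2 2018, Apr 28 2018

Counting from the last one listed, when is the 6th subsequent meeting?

Jan 14 2019

Gaps: 1, 6, 11, 16, 21, 26 days — each gap is 5 larger than the previous one.
Next gap: 31 days. Apr 28 2018 + 31 days = May 29 2018.
Next gap: 36 days. May 29 2018 + 36 days = Jul 4 2018.
Next gap: 41 days. Jul 4 2018 + 41 days = Aug 14 2018.
Next gap: 46 days. Aug 14 2018 + 46 days = Sep 29 2018.
Next gap: 51 days. Sep 29 2018 + 51 days = Nov 19 2018.
Next gap: 56 days. Nov 19 2018 + 56 days = Jan 14 2019.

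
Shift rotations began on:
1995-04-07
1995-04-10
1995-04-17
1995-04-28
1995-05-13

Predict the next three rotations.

Gaps: 3, 7, 11, 15 days — each gap is 4 larger than the previous one.
Next gap: 19 days. 1995-05-13 + 19 days = 1995-06-01.
Next gap: 23 days. 1995-06-01 + 23 days = 1995-06-24.
Next gap: 27 days. 1995-06-24 + 27 days = 1995-07-21.

1995-06-01, 1995-06-24, 1995-07-21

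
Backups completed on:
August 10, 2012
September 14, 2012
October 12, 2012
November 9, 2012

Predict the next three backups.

December 14, 2012; January 11, 2013; February 8, 2013

All dates are Fridays, 35, 28, 28 days apart.
Specifically, the 2nd Friday of each month.
December 2012 — 2nd Friday is December 14, 2012.
January 2013 — 2nd Friday is January 11, 2013.
February 2013 — 2nd Friday is February 8, 2013.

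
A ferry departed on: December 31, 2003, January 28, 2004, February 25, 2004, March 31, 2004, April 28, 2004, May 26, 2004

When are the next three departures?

June 30, 2004; July 28, 2004; August 25, 2004

Every date is a Wednesday; gaps 28, 28, 35, 28, 28 days.
Each is the last Wednesday of its month (at least one falls on the 29th or later, ruling out '4th Wednesday').
June 2004 ends with Wednesday June 30, 2004.
Last Wednesday of July 2004: July 28, 2004.
August 2004 ends with Wednesday August 25, 2004.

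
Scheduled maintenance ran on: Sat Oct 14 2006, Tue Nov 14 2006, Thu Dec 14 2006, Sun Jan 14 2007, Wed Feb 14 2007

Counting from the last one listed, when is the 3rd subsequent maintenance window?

Mon May 14 2007

The day-of-month is always 14 (31, 30, 31, 31 days between events).
So this recurs on the 14th of each month.
March 2007: Wed Mar 14 2007.
April 2007: Sat Apr 14 2007.
Next: May 2007 → Mon May 14 2007.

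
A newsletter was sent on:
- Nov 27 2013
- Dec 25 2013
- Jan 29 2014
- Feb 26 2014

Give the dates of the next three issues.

Every date is a Wednesday; gaps 28, 35, 28 days.
Each is the last Wednesday of its month (at least one falls on the 29th or later, ruling out '4th Wednesday').
Last Wednesday of March 2014: Mar 26 2014.
Last Wednesday of April 2014: Apr 30 2014.
Last Wednesday of May 2014: May 28 2014.

Mar 26 2014, Apr 30 2014, May 28 2014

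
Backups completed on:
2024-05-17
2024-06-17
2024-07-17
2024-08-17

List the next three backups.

Each date is the 17th; the gaps (31, 30, 31) track the month lengths.
The rule is the 17th of each month.
Next: September 2024 → 2024-09-17.
October 2024: 2024-10-17.
November 2024: 2024-11-17.

2024-09-17, 2024-10-17, 2024-11-17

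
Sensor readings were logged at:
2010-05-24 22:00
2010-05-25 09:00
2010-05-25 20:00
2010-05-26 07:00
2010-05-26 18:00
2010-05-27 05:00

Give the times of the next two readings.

2010-05-27 16:00, 2010-05-28 03:00

Spacing: 11, 11, 11, 11, 11 h — constant 11 h.
2010-05-27 05:00 + 11 h = 2010-05-27 16:00.
2010-05-27 16:00 + 11 h = 2010-05-28 03:00.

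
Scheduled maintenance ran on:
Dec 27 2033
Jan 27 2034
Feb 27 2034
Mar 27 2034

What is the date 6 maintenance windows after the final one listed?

The day-of-month is always 27 (31, 31, 28 days between events).
So this recurs on the 27th of each month.
April 2034: Apr 27 2034.
Next: May 2034 → May 27 2034.
Next: June 2034 → Jun 27 2034.
July 2034: Jul 27 2034.
August 2034: Aug 27 2034.
September 2034: Sep 27 2034.

Sep 27 2034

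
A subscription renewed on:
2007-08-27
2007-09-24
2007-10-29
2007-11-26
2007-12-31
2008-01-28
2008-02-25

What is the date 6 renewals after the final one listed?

2008-08-25

These are Mondays with 28, 35, 28, 35, 28, 28-day gaps.
Each is the final Monday of its month — 2007-10-29 is past the 28th, so '4th Monday' doesn't fit.
Last Monday of March 2008: 2008-03-31.
Last Monday of April 2008: 2008-04-28.
May 2008 ends with Monday 2008-05-26.
June 2008 ends with Monday 2008-06-30.
July 2008 ends with Monday 2008-07-28.
Last Monday of August 2008: 2008-08-25.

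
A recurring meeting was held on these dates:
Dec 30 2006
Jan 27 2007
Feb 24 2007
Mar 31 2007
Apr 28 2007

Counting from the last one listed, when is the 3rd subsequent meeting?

These are Saturdays with 28, 28, 35, 28-day gaps.
Each is the final Saturday of its month — Dec 30 2006 is past the 28th, so '4th Saturday' doesn't fit.
May 2007 ends with Saturday May 26 2007.
Last Saturday of June 2007: Jun 30 2007.
July 2007 ends with Saturday Jul 28 2007.

Jul 28 2007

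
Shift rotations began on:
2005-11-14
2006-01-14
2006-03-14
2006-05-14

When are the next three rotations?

2006-07-14, 2006-09-14, 2006-11-14

Gaps: 61, 59, 61 days — not constant. Every event is on the 14th of the month.
Pattern: the 14th of every 2 months.
Next: July 2006 → 2006-07-14.
September 2006: 2006-09-14.
November 2006: 2006-11-14.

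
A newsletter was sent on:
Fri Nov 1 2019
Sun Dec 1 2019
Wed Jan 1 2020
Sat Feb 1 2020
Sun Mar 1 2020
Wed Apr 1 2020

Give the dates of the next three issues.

Fri May 1 2020, Mon Jun 1 2020, Wed Jul 1 2020

The day-of-month is always 1 (30, 31, 31, 29, 31 days between events).
So this recurs on the 1st of each month.
Next: May 2020 → Fri May 1 2020.
Next: June 2020 → Mon Jun 1 2020.
July 2020: Wed Jul 1 2020.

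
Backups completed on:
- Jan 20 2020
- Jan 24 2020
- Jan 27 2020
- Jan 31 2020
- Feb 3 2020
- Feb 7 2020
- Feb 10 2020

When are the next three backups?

Gaps: 4, 3, 4, 3, 4, 3 days — not constant, but cyclic with period 2.
The events fall on every Monday and Friday.
The following Friday is Feb 14 2020.
Next Monday: Feb 17 2020.
The following Friday is Feb 21 2020.

Feb 14 2020, Feb 17 2020, Feb 21 2020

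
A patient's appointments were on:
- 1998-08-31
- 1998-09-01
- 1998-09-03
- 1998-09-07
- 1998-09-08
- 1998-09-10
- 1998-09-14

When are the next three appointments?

1998-09-15, 1998-09-17, 1998-09-21

Every event lands on a Monday or Tuesday or Thursday (gaps cycle 1, 2, 4, 1, 2, 4).
So the schedule is: every Monday, Tuesday and Thursday.
The following Tuesday is 1998-09-15.
Next Thursday: 1998-09-17.
Next Monday: 1998-09-21.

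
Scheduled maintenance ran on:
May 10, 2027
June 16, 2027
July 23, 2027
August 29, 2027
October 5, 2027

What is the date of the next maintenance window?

The spacing is 37, 37, 37, 37 days — always 37 days.
October 5, 2027 + 37 days = November 11, 2027.

November 11, 2027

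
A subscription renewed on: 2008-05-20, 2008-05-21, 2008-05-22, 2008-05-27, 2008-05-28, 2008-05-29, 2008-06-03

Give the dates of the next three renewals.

Every event lands on a Tuesday or Wednesday or Thursday (gaps cycle 1, 1, 5, 1, 1, 5).
So the schedule is: every Tuesday, Wednesday and Thursday.
Next Wednesday: 2008-06-04.
Next Thursday: 2008-06-05.
Next Tuesday: 2008-06-10.

2008-06-04, 2008-06-05, 2008-06-10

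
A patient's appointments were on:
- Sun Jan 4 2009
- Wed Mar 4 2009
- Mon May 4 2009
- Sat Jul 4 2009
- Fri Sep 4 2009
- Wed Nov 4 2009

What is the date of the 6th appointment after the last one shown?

Thu Nov 4 2010

The day-of-month is always 4 (59, 61, 61, 62, 61 days between events).
So this recurs on the 4th of every 2 months.
January 2010: Mon Jan 4 2010.
Next: March 2010 → Thu Mar 4 2010.
Next: May 2010 → Tue May 4 2010.
July 2010: Sun Jul 4 2010.
September 2010: Sat Sep 4 2010.
Next: November 2010 → Thu Nov 4 2010.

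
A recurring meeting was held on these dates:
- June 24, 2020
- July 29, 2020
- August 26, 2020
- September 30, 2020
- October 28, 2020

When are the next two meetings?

November 25, 2020; December 30, 2020

All Wednesdays; the gaps (35, 28, 35, 28) vary with month length.
This is the last Wednesday of each month.
November 2020 ends with Wednesday November 25, 2020.
Last Wednesday of December 2020: December 30, 2020.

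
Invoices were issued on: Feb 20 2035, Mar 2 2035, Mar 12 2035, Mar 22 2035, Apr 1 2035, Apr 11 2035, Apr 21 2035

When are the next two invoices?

May 1 2035, May 11 2035

Gaps between consecutive events: 10, 10, 10, 10, 10, 10 days — a constant 10-day interval.
Apr 21 2035 + 10 days = May 1 2035.
May 1 2035 + 10 days = May 11 2035.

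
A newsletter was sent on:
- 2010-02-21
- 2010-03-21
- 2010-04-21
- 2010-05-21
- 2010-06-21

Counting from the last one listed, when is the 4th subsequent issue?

Gaps: 28, 31, 30, 31 days — not constant. Every event is on the 21st of the month.
Pattern: the 21st of each month.
July 2010: 2010-07-21.
August 2010: 2010-08-21.
September 2010: 2010-09-21.
Next: October 2010 → 2010-10-21.

2010-10-21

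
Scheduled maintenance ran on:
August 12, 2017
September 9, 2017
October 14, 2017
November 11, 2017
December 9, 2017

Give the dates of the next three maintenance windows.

All dates are Saturdays, 28, 35, 28, 28 days apart.
Specifically, the 2nd Saturday of each month.
2nd Saturday of January 2018: January 13, 2018.
February 2018 — 2nd Saturday is February 10, 2018.
2nd Saturday of March 2018: March 10, 2018.

January 13, 2018; February 10, 2018; March 10, 2018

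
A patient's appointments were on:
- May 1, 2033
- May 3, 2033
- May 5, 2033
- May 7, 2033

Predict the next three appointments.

The spacing is 2, 2, 2 days — always 2 days.
May 7, 2033 + 2 days = May 9, 2033.
May 9, 2033 + 2 days = May 11, 2033.
May 11, 2033 + 2 days = May 13, 2033.

May 9, 2033; May 11, 2033; May 13, 2033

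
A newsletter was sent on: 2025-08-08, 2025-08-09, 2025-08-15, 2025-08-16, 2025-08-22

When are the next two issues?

Gaps: 1, 6, 1, 6 days — not constant, but cyclic with period 2.
The events fall on every Friday and Saturday.
The following Saturday is 2025-08-23.
The following Friday is 2025-08-29.

2025-08-23, 2025-08-29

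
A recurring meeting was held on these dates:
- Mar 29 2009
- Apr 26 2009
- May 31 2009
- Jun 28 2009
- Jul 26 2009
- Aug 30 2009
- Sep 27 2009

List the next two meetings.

Oct 25 2009, Nov 29 2009

All Sundays; the gaps (28, 35, 28, 28, 35, 28) vary with month length.
This is the last Sunday of each month.
October 2009 ends with Sunday Oct 25 2009.
Last Sunday of November 2009: Nov 29 2009.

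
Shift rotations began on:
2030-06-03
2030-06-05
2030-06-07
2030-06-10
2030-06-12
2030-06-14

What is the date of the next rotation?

2030-06-17

Gaps: 2, 2, 3, 2, 2 days — not constant, but cyclic with period 3.
The events fall on every Monday, Wednesday and Friday.
The following Monday is 2030-06-17.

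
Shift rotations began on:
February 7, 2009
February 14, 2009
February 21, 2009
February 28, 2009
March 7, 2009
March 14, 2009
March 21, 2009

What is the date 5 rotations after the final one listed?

Gaps between consecutive events: 7, 7, 7, 7, 7, 7 days — a constant 7-day interval.
March 21, 2009 + 7 days = March 28, 2009.
March 28, 2009 + 7 days = April 4, 2009.
April 4, 2009 + 7 days = April 11, 2009.
April 11, 2009 + 7 days = April 18, 2009.
April 18, 2009 + 7 days = April 25, 2009.

April 25, 2009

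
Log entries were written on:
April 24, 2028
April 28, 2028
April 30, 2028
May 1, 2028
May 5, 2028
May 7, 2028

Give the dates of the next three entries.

May 8, 2028; May 12, 2028; May 14, 2028

Every event lands on a Monday or Friday or Sunday (gaps cycle 4, 2, 1, 4, 2).
So the schedule is: every Monday, Friday and Sunday.
The following Monday is May 8, 2028.
The following Friday is May 12, 2028.
The following Sunday is May 14, 2028.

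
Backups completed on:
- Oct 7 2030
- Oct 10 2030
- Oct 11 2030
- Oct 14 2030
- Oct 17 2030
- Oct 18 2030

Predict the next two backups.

Oct 21 2030, Oct 24 2030

The gap pattern 3, 1, 3, 3, 1 repeats every 3 events.
These are the Mondays, Thursdays and Fridays of each week.
The following Monday is Oct 21 2030.
Next Thursday: Oct 24 2030.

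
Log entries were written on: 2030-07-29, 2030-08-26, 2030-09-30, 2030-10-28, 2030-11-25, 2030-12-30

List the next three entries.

All Mondays; the gaps (28, 35, 28, 28, 35) vary with month length.
This is the last Monday of each month.
Last Monday of January 2031: 2031-01-27.
Last Monday of February 2031: 2031-02-24.
Last Monday of March 2031: 2031-03-31.

2031-01-27, 2031-02-24, 2031-03-31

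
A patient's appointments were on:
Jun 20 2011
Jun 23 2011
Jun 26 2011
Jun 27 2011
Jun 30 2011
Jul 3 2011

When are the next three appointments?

Jul 4 2011, Jul 7 2011, Jul 10 2011

Every event lands on a Monday or Thursday or Sunday (gaps cycle 3, 3, 1, 3, 3).
So the schedule is: every Monday, Thursday and Sunday.
Next Monday: Jul 4 2011.
The following Thursday is Jul 7 2011.
Next Sunday: Jul 10 2011.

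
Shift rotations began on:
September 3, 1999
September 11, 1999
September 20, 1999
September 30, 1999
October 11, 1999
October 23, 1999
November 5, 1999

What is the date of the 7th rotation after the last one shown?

The spacing grows by 1 each time: 8, 9, 10, 11, 12, 13 days.
Next gap: 14 days. November 5, 1999 + 14 days = November 19, 1999.
Next gap: 15 days. November 19, 1999 + 15 days = December 4, 1999.
Next gap: 16 days. December 4, 1999 + 16 days = December 20, 1999.
Next gap: 17 days. December 20, 1999 + 17 days = January 6, 2000.
Next gap: 18 days. January 6, 2000 + 18 days = January 24, 2000.
Next gap: 19 days. January 24, 2000 + 19 days = February 12, 2000.
Next gap: 20 days. February 12, 2000 + 20 days = March 3, 2000.

March 3, 2000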